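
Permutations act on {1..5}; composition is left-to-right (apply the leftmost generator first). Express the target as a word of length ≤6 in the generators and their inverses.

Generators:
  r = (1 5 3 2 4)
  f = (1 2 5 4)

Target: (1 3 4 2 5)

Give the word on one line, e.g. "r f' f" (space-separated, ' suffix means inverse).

  after r: (1 5 3 2 4)
  after f: (1 4 2)(3 5)
  after r': (1 2 4 3)
  after f: (1 5 4 3 2)
  after r: (1 3 4 2 5)

r f r' f r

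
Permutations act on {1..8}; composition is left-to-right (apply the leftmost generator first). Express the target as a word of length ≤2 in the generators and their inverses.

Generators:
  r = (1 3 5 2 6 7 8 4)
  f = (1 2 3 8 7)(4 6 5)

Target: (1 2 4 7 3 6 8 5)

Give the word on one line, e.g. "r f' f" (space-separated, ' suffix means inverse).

r f'

  after r: (1 3 5 2 6 7 8 4)
  after f': (1 2 4 7 3 6 8 5)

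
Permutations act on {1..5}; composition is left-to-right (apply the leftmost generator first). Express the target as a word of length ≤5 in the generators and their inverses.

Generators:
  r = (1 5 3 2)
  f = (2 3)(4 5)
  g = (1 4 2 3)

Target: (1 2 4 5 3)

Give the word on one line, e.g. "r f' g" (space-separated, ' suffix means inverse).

  after f': (2 3)(4 5)
  after g': (1 3 4 5)
  after g': (1 2 4 5 3)

f' g' g'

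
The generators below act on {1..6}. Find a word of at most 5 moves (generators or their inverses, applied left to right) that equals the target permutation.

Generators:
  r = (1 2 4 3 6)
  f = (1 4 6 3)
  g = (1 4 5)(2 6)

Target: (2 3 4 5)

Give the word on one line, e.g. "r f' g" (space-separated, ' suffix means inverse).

  after g': (1 5 4)(2 6)
  after f: (1 5 6 2 3)
  after g: (2 3 4 5)

g' f g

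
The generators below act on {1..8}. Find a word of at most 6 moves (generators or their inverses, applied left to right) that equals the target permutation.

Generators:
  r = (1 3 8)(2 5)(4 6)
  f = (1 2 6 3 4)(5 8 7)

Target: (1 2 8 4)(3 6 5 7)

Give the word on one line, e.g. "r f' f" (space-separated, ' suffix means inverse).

r r f' r'

  after r: (1 3 8)(2 5)(4 6)
  after r: (1 8 3)
  after f': (1 5 7 8 6 2)(3 4)
  after r': (1 2 8 4)(3 6 5 7)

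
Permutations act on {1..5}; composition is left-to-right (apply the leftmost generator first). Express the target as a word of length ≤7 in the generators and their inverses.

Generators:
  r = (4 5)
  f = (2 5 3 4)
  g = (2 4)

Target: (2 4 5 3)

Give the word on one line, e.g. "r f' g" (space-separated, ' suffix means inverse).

  after r': (4 5)
  after g': (2 4 5)
  after f': (2 3 5 4)
  after r: (2 3 4)
  after f: (2 4 5 3)

r' g' f' r f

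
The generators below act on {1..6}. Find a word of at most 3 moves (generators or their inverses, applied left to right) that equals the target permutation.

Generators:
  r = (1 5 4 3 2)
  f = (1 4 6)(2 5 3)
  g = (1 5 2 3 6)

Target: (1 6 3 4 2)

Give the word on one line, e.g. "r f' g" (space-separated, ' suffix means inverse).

g r' f'

  after g: (1 5 2 3 6)
  after r': (2 4 5 3 6)
  after f': (1 6 3 4 2)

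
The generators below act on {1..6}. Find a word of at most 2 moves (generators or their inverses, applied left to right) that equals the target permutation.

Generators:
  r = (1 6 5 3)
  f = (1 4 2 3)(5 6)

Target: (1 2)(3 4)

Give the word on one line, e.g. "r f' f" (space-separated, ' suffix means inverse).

  after f': (1 3 2 4)(5 6)
  after f': (1 2)(3 4)

f' f'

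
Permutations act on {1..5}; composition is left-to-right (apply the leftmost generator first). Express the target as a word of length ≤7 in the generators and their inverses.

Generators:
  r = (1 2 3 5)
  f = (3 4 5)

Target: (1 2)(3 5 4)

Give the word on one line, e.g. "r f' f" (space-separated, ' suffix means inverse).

  after r: (1 2 3 5)
  after f': (1 2 5)(3 4)
  after r': (2 3 4)
  after f': (2 5 4)
  after r: (1 2)(3 5 4)

r f' r' f' r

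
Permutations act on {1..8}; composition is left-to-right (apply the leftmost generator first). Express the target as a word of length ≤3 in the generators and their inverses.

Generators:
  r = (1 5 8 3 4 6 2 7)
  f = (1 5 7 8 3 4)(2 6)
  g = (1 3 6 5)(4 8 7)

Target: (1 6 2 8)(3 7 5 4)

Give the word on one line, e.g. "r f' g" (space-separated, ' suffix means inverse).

r g'

  after r: (1 5 8 3 4 6 2 7)
  after g': (1 6 2 8)(3 7 5 4)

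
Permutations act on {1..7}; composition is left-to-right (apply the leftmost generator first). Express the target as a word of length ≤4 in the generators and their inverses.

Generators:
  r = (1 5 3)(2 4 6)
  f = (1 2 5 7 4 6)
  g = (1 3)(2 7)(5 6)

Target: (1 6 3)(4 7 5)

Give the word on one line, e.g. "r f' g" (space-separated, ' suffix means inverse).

g' r' g

  after g': (1 3)(2 7)(5 6)
  after r': (1 5 4 2 7 6)
  after g: (1 6 3)(4 7 5)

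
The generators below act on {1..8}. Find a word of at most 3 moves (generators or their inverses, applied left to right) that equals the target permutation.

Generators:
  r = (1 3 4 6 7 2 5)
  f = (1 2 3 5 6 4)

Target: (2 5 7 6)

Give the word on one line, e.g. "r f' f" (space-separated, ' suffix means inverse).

r' r' f'

  after r': (1 5 2 7 6 4 3)
  after r': (1 2 6 3 5 7 4)
  after f': (2 5 7 6)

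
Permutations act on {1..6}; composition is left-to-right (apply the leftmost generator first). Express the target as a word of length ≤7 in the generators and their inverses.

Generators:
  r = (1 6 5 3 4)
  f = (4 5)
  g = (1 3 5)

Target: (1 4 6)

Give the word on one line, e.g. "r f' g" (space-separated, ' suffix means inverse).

  after r': (1 4 3 5 6)
  after f: (1 5 6)(3 4)
  after g': (1 3 4)(5 6)
  after f': (1 3 5 6 4)
  after r: (1 4 6)

r' f g' f' r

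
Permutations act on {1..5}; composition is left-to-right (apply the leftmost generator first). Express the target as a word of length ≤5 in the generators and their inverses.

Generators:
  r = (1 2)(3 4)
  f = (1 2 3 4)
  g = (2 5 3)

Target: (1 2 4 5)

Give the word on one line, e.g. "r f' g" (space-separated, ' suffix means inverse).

r' g' f'

  after r': (1 2)(3 4)
  after g': (1 3 4 5 2)
  after f': (1 2 4 5)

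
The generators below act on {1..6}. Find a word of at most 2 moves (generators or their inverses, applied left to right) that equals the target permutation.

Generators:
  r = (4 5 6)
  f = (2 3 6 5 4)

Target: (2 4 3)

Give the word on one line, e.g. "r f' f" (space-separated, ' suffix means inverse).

  after r': (4 6 5)
  after f': (2 4 3)

r' f'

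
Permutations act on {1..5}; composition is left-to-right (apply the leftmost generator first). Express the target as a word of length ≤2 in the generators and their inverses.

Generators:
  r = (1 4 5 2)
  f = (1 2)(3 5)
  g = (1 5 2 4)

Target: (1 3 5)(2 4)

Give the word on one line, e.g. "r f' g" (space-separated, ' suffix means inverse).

  after g: (1 5 2 4)
  after f: (1 3 5)(2 4)

g f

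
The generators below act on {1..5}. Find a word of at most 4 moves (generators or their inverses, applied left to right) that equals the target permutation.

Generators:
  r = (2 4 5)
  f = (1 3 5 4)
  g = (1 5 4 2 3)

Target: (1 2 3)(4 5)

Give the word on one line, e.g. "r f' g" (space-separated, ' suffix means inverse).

f' g' r' g

  after f': (1 4 5 3)
  after g': (1 5 2 4)
  after r': (1 4)
  after g: (1 2 3)(4 5)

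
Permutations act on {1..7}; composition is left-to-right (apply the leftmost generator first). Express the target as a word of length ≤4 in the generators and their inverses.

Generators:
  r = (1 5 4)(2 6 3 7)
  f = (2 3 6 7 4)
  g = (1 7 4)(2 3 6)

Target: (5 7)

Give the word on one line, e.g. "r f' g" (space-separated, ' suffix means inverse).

g' r f'

  after g': (1 4 7)(2 6 3)
  after r: (2 3 6 7 5 4)
  after f': (5 7)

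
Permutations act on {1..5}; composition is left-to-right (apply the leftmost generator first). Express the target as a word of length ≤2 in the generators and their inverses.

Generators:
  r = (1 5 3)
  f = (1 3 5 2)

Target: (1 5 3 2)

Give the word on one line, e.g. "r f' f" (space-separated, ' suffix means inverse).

  after r': (1 3 5)
  after f: (1 5 3 2)

r' f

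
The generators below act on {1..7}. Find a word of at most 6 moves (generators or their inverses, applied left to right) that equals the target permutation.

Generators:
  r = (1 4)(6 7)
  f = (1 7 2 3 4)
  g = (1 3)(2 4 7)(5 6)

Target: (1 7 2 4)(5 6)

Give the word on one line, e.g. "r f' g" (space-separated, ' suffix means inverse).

g f g g f'

  after g: (1 3)(2 4 7)(5 6)
  after f: (1 4 2)(3 7)(5 6)
  after g: (1 7)(2 3)
  after g: (1 2)(3 4 7)(5 6)
  after f': (1 7 2 4)(5 6)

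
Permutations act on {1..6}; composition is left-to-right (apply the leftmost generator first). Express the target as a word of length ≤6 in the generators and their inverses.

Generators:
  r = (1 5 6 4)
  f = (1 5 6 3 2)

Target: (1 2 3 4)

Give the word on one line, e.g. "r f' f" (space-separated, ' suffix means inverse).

f' r' r' r'

  after f': (1 2 3 6 5)
  after r': (1 2 3 5 4 6)
  after r': (1 2 3)(4 5 6)
  after r': (1 2 3 4)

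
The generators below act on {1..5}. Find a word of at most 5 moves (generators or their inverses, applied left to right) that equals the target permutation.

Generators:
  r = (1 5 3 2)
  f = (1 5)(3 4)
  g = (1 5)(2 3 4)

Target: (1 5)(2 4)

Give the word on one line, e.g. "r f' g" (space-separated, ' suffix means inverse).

g' g' f

  after g': (1 5)(2 4 3)
  after g': (2 3 4)
  after f: (1 5)(2 4)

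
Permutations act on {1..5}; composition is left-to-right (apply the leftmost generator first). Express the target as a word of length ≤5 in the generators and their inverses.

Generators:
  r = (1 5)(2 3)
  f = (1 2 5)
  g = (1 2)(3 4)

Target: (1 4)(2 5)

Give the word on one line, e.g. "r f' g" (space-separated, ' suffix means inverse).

g r' g

  after g: (1 2)(3 4)
  after r': (1 3 4 2 5)
  after g: (1 4)(2 5)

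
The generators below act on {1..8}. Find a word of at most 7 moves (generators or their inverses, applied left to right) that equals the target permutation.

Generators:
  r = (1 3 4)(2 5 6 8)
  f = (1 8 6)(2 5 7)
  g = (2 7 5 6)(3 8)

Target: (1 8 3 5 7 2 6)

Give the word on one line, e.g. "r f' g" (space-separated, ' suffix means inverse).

g' r g r' f'

  after g': (2 6 5 7)(3 8)
  after r: (1 3 2 8 4)(5 7)
  after g: (1 8 4)(2 3 7 6)
  after r': (1 6 8 3 7 5 2)
  after f': (1 8 3 5 7 2 6)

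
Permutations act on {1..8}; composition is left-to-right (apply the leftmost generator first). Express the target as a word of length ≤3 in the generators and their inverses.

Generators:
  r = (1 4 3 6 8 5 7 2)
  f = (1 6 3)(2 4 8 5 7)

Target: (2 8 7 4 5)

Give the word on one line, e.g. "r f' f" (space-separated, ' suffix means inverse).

  after f': (1 3 6)(2 7 5 8 4)
  after f': (1 6 3)(2 5 4 7 8)
  after f': (2 8 7 4 5)

f' f' f'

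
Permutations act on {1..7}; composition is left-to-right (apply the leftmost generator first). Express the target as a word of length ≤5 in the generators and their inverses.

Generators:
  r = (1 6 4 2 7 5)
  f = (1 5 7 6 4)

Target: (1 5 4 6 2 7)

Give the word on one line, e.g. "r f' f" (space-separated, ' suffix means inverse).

  after f': (1 4 6 7 5)
  after r': (1 6 2 4)
  after f': (1 7 5)(2 6)
  after f': (1 5 4 6 2 7)

f' r' f' f'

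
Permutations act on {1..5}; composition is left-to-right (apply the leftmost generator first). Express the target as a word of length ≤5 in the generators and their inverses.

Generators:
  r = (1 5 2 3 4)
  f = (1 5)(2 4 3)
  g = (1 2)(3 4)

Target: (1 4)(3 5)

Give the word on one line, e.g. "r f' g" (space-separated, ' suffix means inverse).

r' g r

  after r': (1 4 3 2 5)
  after g: (1 3)(2 5)
  after r: (1 4)(3 5)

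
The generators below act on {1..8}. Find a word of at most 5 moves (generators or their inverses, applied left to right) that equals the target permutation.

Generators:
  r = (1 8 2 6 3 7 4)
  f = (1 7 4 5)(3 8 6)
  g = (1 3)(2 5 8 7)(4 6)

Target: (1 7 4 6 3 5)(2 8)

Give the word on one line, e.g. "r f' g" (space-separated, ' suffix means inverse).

f r g r r

  after f: (1 7 4 5)(3 8 6)
  after r: (1 4 5 8 3 2 6 7)
  after g: (1 6 2 4 8)(3 5 7)
  after r: (1 3 5 4 2)
  after r: (1 7 4 6 3 5)(2 8)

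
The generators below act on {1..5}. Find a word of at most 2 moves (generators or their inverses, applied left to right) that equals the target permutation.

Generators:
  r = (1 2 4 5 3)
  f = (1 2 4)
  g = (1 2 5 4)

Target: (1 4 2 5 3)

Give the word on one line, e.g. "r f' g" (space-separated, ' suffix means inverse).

  after f: (1 2 4)
  after r: (1 4 2 5 3)

f r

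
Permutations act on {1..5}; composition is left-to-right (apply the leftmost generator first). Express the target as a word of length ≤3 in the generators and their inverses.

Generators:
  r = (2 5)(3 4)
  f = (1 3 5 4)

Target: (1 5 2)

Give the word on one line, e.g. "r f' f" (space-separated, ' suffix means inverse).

  after r: (2 5)(3 4)
  after f: (1 3)(2 4 5)
  after f: (1 5 2)

r f f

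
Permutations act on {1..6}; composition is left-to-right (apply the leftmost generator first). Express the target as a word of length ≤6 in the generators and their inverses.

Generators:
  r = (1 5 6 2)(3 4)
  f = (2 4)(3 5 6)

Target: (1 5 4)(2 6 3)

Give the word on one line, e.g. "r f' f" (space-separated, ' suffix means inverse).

r' f r f' r'

  after r': (1 2 6 5)(3 4)
  after f: (1 4 5)(2 3)
  after r: (1 3)(2 4 6)
  after f': (1 6 4 5 3)
  after r': (1 5 4)(2 6 3)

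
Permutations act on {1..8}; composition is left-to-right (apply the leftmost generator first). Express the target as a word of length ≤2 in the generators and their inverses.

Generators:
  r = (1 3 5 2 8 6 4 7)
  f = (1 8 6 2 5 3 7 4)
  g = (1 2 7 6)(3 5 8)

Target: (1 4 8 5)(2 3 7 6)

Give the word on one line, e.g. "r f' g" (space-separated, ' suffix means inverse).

  after r': (1 7 4 6 8 2 5 3)
  after r': (1 4 8 5)(2 3 7 6)

r' r'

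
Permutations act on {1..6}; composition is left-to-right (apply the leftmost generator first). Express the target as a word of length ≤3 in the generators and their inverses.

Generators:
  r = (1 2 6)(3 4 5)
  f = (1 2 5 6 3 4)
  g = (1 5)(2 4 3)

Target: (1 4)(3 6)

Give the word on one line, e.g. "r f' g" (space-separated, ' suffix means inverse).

f f r'

  after f: (1 2 5 6 3 4)
  after f: (1 5 3)(2 6 4)
  after r': (1 4)(3 6)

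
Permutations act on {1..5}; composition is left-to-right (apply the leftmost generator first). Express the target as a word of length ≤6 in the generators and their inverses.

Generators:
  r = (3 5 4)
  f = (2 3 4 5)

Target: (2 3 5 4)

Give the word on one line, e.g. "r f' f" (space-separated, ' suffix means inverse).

  after f: (2 3 4 5)
  after r': (2 4 3 5)
  after f: (2 5 3)
  after r: (2 4 3)
  after f': (2 3 5 4)

f r' f r f'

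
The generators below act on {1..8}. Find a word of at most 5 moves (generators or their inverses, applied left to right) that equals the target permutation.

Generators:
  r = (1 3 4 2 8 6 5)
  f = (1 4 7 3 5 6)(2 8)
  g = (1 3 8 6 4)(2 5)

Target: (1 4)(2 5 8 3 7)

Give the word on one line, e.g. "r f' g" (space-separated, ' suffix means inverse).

f f r' g' f'

  after f: (1 4 7 3 5 6)(2 8)
  after f: (1 7 5)(3 6 4)
  after r': (1 7 6 3 8 2 4)
  after g': (1 7 8 5 2 6)
  after f': (1 4)(2 5 8 3 7)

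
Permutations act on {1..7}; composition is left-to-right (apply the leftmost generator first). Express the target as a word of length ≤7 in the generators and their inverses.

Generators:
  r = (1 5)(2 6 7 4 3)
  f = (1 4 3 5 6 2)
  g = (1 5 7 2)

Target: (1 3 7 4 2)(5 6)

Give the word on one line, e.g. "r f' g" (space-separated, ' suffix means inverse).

r' f r r r

  after r': (1 5)(2 3 4 7 6)
  after f: (1 6)(2 5 4 7)
  after r: (1 7 6 5 3 2)
  after r: (1 4 3 6)(2 5)
  after r: (1 3 7 4 2)(5 6)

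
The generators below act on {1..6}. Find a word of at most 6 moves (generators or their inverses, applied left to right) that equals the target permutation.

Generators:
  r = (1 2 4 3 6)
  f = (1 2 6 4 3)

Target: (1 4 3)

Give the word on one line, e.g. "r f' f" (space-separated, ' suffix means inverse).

  after f': (1 3 4 6 2)
  after r: (1 6 4)
  after r: (2 4)(3 6)
  after f': (1 3 2 6 4)
  after f': (1 4 3)

f' r r f' f'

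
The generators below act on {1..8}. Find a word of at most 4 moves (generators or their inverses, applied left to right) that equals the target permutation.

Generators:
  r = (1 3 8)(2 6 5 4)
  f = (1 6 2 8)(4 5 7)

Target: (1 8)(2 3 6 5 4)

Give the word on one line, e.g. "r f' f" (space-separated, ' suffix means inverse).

  after f: (1 6 2 8)(4 5 7)
  after r': (1 2 3)(4 6)(5 7)
  after f: (1 8)(2 3 6 5 4)

f r' f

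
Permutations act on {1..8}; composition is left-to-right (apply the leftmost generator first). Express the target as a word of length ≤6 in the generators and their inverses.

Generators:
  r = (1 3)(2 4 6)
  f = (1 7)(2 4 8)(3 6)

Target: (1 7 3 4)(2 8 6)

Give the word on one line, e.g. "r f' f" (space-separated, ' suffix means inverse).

  after r': (1 3)(2 6 4)
  after r': (2 4 6)
  after f: (1 7)(2 8)(3 6 4)
  after r': (1 7 3 4)(2 8 6)

r' r' f r'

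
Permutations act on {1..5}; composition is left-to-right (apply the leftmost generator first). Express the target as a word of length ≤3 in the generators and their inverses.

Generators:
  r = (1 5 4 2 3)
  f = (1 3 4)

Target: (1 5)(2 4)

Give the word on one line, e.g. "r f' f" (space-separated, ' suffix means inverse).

  after f': (1 4 3)
  after r': (1 5)(2 4)

f' r'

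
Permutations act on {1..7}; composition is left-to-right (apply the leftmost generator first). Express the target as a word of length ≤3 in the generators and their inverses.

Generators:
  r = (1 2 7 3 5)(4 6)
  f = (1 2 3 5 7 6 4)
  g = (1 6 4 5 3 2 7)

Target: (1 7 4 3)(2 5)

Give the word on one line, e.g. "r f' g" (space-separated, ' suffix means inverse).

  after g: (1 6 4 5 3 2 7)
  after f': (1 7 4 3)(2 5)

g f'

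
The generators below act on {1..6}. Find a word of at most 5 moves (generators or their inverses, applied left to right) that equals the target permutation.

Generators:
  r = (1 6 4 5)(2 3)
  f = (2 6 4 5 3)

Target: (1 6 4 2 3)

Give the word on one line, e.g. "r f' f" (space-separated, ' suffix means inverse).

  after r: (1 6 4 5)(2 3)
  after f: (1 4 3 6 5)
  after r': (1 6 4 2 3)

r f r'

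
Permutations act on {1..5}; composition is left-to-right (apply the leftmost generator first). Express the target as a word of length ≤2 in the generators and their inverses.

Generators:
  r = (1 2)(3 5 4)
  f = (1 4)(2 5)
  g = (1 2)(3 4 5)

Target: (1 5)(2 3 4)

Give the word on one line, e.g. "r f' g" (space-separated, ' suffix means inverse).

  after f': (1 4)(2 5)
  after r': (1 5)(2 3 4)

f' r'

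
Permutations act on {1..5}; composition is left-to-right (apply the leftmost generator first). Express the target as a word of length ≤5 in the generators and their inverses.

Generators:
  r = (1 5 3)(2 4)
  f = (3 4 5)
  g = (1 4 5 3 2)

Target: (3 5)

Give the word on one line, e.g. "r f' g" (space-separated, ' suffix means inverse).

  after r': (1 3 5)(2 4)
  after g: (1 2 5 4)
  after f: (1 2 3 4)
  after g: (3 5)

r' g f g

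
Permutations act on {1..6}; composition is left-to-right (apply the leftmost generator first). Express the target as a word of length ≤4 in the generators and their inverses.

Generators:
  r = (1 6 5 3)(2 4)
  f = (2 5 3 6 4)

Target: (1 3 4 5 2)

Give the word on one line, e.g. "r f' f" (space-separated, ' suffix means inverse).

  after f': (2 4 6 3 5)
  after f': (2 6 5 4 3)
  after r': (1 3 4 5 2)

f' f' r'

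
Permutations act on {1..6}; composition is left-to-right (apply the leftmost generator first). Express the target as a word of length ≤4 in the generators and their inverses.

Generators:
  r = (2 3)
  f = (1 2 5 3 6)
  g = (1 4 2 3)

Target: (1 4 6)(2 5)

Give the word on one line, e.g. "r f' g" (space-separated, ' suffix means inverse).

  after g: (1 4 2 3)
  after r: (1 4 3)
  after f: (1 4 6)(2 5 3)
  after r: (1 4 6)(2 5)

g r f r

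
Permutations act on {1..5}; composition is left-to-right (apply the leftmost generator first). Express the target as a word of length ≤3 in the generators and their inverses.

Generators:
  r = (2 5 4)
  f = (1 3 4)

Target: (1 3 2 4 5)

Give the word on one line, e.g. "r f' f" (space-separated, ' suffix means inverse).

  after r: (2 5 4)
  after f: (1 3 4 2 5)
  after r: (1 3 2 4 5)

r f r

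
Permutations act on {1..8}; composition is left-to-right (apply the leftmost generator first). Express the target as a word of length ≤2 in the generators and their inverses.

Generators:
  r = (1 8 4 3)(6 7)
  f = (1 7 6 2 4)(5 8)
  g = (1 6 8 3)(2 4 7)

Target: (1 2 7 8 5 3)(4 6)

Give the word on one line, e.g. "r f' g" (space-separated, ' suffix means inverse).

  after f: (1 7 6 2 4)(5 8)
  after g: (1 2 7 8 5 3)(4 6)

f g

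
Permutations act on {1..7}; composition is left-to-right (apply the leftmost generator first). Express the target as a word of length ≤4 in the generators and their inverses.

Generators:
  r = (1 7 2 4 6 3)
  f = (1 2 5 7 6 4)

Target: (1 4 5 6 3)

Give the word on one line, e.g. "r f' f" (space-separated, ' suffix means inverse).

r' f' r f'

  after r': (1 3 6 4 2 7)
  after f': (1 3 7 4)(2 5)
  after r: (2 5 4 7 6 3)
  after f': (1 4 5 6 3)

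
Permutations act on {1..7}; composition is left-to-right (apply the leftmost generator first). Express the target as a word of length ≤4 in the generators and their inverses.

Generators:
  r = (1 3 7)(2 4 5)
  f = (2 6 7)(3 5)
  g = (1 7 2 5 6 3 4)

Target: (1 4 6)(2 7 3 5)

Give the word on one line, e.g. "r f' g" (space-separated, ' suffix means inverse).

  after f': (2 7 6)(3 5)
  after r: (1 3 2)(4 5 7 6)
  after g: (1 4 6)(2 7 3 5)

f' r g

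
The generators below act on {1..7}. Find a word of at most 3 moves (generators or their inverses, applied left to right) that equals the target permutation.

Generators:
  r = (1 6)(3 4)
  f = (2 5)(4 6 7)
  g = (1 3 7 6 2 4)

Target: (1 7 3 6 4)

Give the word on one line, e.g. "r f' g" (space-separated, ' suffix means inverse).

f r f

  after f: (2 5)(4 6 7)
  after r: (1 6 7 3 4)(2 5)
  after f: (1 7 3 6 4)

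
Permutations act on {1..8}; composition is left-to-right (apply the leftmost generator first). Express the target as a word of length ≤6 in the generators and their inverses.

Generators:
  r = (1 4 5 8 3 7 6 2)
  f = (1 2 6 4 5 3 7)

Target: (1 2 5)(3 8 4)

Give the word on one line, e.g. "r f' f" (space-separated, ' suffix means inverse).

f r f f r

  after f: (1 2 6 4 5 3 7)
  after r: (3 6 5 7 4 8)
  after f: (1 2 6 3 4 8 7 5)
  after f: (1 6 7 3 5 2 4 8)
  after r: (1 2 5)(3 8 4)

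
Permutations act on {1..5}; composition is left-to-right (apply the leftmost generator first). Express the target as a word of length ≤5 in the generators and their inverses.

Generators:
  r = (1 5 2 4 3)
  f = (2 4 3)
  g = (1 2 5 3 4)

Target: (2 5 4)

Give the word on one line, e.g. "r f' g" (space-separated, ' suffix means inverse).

g r g f

  after g: (1 2 5 3 4)
  after r: (1 4 5)
  after g: (2 5)(3 4)
  after f: (2 5 4)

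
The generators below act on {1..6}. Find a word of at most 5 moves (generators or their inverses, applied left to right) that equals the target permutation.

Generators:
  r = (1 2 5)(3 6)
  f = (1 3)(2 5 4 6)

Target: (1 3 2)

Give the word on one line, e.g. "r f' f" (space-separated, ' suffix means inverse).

r f' r' f' f'

  after r: (1 2 5)(3 6)
  after f': (1 6)(3 4 5)
  after r': (1 3 4 2)(5 6)
  after f': (2 3 5 4 6)
  after f': (1 3 2)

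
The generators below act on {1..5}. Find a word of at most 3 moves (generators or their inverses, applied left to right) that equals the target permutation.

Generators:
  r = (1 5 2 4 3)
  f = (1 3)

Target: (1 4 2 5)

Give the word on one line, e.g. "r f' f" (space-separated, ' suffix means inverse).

f r'

  after f: (1 3)
  after r': (1 4 2 5)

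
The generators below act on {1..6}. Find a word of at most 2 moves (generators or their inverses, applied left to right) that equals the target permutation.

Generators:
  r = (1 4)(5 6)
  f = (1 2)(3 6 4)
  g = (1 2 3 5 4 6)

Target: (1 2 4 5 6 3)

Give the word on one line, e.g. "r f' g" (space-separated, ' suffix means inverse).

  after f': (1 2)(3 4 6)
  after r: (1 2 4 5 6 3)

f' r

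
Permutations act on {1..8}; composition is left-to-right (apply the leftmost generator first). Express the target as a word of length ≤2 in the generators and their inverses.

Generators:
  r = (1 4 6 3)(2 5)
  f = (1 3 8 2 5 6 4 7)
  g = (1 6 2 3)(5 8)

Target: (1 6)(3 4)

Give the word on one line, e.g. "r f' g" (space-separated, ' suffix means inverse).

  after r': (1 3 6 4)(2 5)
  after r': (1 6)(3 4)

r' r'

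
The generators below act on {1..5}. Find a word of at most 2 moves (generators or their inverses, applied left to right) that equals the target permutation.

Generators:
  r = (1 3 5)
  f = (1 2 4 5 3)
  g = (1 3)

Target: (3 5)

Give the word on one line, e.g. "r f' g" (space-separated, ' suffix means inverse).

  after g: (1 3)
  after r': (3 5)

g r'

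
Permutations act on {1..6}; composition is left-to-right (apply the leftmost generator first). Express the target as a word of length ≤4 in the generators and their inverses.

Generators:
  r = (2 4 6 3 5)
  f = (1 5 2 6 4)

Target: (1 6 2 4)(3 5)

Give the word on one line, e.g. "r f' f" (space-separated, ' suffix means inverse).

r' f' f'

  after r': (2 5 3 6 4)
  after f': (1 4 5 3 2)
  after f': (1 6 2 4)(3 5)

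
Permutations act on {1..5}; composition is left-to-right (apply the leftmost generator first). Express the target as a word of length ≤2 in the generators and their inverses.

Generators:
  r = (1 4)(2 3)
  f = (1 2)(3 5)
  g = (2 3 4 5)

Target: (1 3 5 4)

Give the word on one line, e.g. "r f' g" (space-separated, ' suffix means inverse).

r' g'

  after r': (1 4)(2 3)
  after g': (1 3 5 4)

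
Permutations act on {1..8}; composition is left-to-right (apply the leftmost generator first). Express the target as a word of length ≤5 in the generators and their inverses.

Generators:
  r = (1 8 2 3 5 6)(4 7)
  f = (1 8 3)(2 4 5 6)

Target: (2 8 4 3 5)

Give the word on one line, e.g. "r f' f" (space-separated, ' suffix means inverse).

  after f': (1 3 8)(2 6 5 4)
  after r': (1 2 5 7 4 8 6 3)
  after r': (1 8 5 4)(2 3 6)
  after f': (2 8 4 3 5)

f' r' r' f'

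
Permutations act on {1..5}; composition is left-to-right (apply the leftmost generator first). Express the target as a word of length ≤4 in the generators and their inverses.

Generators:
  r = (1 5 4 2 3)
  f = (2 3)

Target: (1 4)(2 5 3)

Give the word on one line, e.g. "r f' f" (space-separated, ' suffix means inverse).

  after r': (1 3 2 4 5)
  after f: (1 2 4 5)
  after r': (1 4)(2 5 3)

r' f r'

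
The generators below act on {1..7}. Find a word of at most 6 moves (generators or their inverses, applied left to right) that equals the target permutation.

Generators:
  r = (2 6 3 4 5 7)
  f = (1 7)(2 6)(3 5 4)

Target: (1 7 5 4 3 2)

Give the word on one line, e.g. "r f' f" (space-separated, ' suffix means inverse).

r' f' f' f'

  after r': (2 7 5 4 3 6)
  after f': (1 7 3 2)
  after f': (2 7 4 5 3 6)
  after f': (1 7 5 4 3 2)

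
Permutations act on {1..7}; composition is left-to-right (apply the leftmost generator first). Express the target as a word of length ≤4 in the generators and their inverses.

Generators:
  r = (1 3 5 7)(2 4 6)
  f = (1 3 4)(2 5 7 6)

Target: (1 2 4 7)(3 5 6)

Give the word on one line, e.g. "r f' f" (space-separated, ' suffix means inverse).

r' f r

  after r': (1 7 5 3)(2 6 4)
  after f: (1 6)(4 5)
  after r: (1 2 4 7)(3 5 6)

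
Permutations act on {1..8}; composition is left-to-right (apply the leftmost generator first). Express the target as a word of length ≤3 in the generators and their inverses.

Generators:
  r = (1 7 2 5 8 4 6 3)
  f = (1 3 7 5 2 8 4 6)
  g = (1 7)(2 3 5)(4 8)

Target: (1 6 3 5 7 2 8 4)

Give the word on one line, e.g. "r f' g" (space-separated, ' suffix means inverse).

  after f: (1 3 7 5 2 8 4 6)
  after r: (2 4 3)(6 7 8)
  after f': (1 6 3 5 7 2 8 4)

f r f'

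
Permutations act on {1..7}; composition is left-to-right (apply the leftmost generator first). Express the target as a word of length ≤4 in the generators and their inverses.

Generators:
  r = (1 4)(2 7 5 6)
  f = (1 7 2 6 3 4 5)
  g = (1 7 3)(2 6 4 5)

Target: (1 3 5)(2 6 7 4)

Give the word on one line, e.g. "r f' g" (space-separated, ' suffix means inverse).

  after g': (1 3 7)(2 5 4 6)
  after r: (1 3 5)(2 6 7 4)

g' r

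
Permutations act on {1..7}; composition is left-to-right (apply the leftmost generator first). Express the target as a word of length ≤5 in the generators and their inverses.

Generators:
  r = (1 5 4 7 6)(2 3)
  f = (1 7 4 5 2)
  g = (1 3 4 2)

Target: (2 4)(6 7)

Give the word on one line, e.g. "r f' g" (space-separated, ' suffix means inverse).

g' f' r'

  after g': (1 2 4 3)
  after f': (1 5 4 3 2 7)
  after r': (2 4)(6 7)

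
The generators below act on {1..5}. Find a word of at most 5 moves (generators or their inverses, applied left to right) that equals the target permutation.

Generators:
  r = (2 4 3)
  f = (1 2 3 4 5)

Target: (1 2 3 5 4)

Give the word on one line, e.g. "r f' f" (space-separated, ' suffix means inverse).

  after f: (1 2 3 4 5)
  after f: (1 3 5 2 4)
  after r: (1 2 3 5 4)

f f r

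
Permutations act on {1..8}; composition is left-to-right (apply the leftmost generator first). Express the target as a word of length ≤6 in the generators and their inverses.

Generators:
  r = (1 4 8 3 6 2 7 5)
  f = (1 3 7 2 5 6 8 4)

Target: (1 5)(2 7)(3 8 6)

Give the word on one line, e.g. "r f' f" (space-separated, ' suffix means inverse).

  after f: (1 3 7 2 5 6 8 4)
  after f: (1 7 5 8)(2 6 4 3)
  after r': (1 2 3 6)(4 8 5)
  after f: (1 5)(2 7)(3 8 6)

f f r' f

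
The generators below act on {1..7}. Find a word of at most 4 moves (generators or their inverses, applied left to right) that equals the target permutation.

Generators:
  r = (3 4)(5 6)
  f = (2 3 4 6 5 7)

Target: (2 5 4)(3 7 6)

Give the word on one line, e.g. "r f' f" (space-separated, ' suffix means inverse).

  after f': (2 7 5 6 4 3)
  after f': (2 5 4)(3 7 6)

f' f'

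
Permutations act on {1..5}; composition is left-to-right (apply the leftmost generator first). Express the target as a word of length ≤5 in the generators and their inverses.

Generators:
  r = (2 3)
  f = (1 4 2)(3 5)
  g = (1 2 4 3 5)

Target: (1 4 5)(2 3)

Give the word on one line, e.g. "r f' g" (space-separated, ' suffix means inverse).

f' r g' r

  after f': (1 2 4)(3 5)
  after r: (1 3 5 2 4)
  after g': (1 4 5)
  after r: (1 4 5)(2 3)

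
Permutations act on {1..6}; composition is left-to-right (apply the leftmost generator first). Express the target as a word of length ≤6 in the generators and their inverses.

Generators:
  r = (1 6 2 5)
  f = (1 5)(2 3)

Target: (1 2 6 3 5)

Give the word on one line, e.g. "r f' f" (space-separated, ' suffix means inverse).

  after f: (1 5)(2 3)
  after r': (1 2 3 6)
  after f': (1 3 6 5)
  after r': (1 3)(2 6)
  after f': (1 2 6 3 5)

f r' f' r' f'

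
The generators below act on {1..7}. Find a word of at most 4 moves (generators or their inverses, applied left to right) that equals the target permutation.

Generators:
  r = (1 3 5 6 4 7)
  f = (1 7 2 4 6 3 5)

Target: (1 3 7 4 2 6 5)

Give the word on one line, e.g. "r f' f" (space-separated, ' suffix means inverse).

  after r: (1 3 5 6 4 7)
  after f: (1 5 3)(2 4)
  after r': (1 3 7 4 2 6 5)

r f r'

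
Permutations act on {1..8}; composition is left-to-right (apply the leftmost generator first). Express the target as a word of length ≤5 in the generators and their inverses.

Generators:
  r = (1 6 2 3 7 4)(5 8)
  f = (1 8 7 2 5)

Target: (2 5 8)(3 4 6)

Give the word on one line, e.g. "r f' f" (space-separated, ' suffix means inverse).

r r f f

  after r: (1 6 2 3 7 4)(5 8)
  after r: (1 2 7)(3 4 6)
  after f: (1 5)(3 4 6)(7 8)
  after f: (2 5 8)(3 4 6)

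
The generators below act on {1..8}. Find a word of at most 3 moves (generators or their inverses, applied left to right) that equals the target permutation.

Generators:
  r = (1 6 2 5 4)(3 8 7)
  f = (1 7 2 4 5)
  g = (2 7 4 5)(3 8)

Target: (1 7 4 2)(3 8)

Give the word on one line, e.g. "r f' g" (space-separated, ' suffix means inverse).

g' f

  after g': (2 5 4 7)(3 8)
  after f: (1 7 4 2)(3 8)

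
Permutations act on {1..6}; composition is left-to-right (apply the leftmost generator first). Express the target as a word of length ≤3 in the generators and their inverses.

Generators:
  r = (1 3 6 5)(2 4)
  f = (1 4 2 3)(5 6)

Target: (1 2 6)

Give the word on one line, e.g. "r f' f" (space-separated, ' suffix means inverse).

  after f: (1 4 2 3)(5 6)
  after r: (1 2 6)

f r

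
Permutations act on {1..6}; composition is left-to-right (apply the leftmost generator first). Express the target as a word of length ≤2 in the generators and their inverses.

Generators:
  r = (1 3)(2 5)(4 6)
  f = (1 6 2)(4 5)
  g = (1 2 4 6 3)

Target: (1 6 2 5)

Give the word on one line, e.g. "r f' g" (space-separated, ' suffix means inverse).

r g'

  after r: (1 3)(2 5)(4 6)
  after g': (1 6 2 5)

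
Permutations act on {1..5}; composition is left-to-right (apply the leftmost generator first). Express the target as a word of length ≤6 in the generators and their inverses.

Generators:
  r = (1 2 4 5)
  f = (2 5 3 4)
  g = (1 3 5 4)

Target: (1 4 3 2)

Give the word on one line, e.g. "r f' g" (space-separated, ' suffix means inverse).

r g r g' r'

  after r: (1 2 4 5)
  after g: (1 2)(3 5)
  after r: (1 4 5 3)
  after g': (1 5)(3 4)
  after r': (1 4 3 2)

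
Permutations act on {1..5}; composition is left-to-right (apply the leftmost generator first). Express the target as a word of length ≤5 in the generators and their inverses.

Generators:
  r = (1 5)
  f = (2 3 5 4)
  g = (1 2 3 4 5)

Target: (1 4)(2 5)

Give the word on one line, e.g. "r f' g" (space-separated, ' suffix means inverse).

  after g': (1 5 4 3 2)
  after f: (1 4 5 2)
  after r: (1 4)(2 5)

g' f r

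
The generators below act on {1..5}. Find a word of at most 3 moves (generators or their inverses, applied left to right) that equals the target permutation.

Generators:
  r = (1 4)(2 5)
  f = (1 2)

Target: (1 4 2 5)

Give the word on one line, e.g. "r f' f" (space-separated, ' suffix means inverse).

r f

  after r: (1 4)(2 5)
  after f: (1 4 2 5)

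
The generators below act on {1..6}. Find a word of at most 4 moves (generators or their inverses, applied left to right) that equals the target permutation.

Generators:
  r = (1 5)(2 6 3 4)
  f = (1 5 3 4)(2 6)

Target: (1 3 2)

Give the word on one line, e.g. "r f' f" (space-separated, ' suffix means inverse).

  after r': (1 5)(2 4 3 6)
  after f': (2 3)(4 5)
  after f': (1 4)(2 5 3 6)
  after f': (1 3 2)

r' f' f' f'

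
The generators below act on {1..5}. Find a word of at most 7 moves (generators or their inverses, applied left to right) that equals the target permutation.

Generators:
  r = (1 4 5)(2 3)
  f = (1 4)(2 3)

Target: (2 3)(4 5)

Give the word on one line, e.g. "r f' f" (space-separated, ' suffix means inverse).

  after f': (1 4)(2 3)
  after r': (4 5)
  after r': (1 5)(2 3)
  after r': (1 4)
  after r': (2 3)(4 5)

f' r' r' r' r'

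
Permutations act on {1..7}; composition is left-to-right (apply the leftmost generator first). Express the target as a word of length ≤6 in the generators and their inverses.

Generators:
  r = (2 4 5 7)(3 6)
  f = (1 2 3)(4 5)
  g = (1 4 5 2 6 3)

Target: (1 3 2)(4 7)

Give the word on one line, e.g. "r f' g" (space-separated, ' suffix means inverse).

  after g': (1 3 6 2 5 4)
  after f: (2 4)(3 6)
  after r': (4 7 5)
  after f': (1 3 2)(4 7)

g' f r' f'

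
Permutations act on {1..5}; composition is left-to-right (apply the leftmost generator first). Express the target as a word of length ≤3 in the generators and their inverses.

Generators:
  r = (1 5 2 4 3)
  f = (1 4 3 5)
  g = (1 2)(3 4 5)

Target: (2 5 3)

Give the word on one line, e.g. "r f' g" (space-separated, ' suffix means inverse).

  after f': (1 5 3 4)
  after g: (1 3 5 4 2)
  after r: (2 5 3)

f' g r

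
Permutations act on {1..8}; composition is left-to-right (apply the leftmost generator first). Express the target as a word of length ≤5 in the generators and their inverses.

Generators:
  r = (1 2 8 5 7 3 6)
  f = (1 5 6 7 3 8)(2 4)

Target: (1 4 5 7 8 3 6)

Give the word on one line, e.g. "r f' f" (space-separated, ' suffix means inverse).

f' r' f

  after f': (1 8 3 7 6 5)(2 4)
  after r': (1 2 4)(3 5 6 8 7)
  after f: (1 4 5 7 8 3 6)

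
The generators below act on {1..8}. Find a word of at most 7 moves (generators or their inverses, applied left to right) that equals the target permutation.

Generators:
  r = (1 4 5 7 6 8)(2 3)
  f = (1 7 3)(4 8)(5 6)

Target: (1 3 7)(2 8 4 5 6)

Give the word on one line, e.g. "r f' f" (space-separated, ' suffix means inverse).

f' r f' f' r'

  after f': (1 3 7)(4 8)(5 6)
  after r: (1 2 3 6 7 4)(5 8)
  after f': (1 2 7 8 6)(3 5 4)
  after f': (1 2)(3 6)(4 7)(5 8)
  after r': (1 3 7)(2 8 4 5 6)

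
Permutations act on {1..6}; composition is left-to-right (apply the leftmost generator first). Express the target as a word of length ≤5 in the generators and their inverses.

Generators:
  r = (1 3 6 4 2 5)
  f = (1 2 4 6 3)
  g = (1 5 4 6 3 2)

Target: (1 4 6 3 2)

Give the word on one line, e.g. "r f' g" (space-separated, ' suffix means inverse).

r' f' g

  after r': (1 5 2 4 6 3)
  after f': (1 5)
  after g: (1 4 6 3 2)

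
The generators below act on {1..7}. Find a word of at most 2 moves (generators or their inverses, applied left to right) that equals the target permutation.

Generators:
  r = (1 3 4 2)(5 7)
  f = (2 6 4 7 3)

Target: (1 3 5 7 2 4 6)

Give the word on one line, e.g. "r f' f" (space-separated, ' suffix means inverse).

f' r

  after f': (2 3 7 4 6)
  after r: (1 3 5 7 2 4 6)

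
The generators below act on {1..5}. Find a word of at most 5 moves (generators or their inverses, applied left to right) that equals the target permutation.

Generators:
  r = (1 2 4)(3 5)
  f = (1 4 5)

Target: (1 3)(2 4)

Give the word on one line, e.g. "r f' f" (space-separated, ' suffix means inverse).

r' f r r r

  after r': (1 4 2)(3 5)
  after f: (1 5 3)(2 4)
  after r: (1 3 2)
  after r: (1 5 3 4)
  after r: (1 3)(2 4)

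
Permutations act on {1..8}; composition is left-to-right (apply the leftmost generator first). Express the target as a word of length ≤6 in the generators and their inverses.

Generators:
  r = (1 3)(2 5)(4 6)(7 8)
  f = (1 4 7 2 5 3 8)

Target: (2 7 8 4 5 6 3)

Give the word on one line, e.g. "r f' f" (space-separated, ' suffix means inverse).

f f r' f' r'

  after f: (1 4 7 2 5 3 8)
  after f: (1 7 5 8 4 2 3)
  after r': (1 8 6 4 5 7 2)
  after f': (1 3 5 4 2 8 6)
  after r': (2 7 8 4 5 6 3)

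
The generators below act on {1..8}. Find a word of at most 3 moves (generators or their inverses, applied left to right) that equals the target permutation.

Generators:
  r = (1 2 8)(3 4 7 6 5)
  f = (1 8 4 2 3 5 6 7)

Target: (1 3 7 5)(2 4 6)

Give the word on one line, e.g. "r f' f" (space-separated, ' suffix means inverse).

r' r' f

  after r': (1 8 2)(3 5 6 7 4)
  after r': (1 2 8)(3 6 4 5 7)
  after f: (1 3 7 5)(2 4 6)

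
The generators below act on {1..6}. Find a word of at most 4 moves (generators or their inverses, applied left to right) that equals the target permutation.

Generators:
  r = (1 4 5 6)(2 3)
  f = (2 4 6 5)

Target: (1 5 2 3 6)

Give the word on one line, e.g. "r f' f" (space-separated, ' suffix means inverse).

  after r: (1 4 5 6)(2 3)
  after f': (1 2 3 5 4 6)
  after f': (1 5 2 3 6)

r f' f'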